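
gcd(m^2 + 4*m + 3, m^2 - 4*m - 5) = m + 1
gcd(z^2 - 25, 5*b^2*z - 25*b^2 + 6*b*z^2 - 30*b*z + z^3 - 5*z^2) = z - 5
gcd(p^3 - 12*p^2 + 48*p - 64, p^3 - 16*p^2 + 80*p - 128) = p^2 - 8*p + 16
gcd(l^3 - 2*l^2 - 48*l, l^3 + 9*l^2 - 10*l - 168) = l + 6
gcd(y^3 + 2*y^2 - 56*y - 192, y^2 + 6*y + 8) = y + 4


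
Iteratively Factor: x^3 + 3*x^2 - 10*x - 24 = (x + 4)*(x^2 - x - 6) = (x - 3)*(x + 4)*(x + 2)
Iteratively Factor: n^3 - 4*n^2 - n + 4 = (n - 1)*(n^2 - 3*n - 4) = (n - 4)*(n - 1)*(n + 1)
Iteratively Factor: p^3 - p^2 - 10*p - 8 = (p - 4)*(p^2 + 3*p + 2) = (p - 4)*(p + 1)*(p + 2)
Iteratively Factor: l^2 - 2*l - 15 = (l - 5)*(l + 3)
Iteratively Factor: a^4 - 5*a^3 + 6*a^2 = (a - 2)*(a^3 - 3*a^2) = a*(a - 2)*(a^2 - 3*a) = a^2*(a - 2)*(a - 3)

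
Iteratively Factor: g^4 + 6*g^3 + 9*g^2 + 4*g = (g)*(g^3 + 6*g^2 + 9*g + 4) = g*(g + 4)*(g^2 + 2*g + 1) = g*(g + 1)*(g + 4)*(g + 1)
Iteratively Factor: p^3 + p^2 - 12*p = (p)*(p^2 + p - 12) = p*(p + 4)*(p - 3)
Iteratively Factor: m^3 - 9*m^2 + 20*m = (m - 4)*(m^2 - 5*m) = (m - 5)*(m - 4)*(m)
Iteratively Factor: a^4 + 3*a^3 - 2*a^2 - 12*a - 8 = (a + 2)*(a^3 + a^2 - 4*a - 4) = (a + 2)^2*(a^2 - a - 2) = (a - 2)*(a + 2)^2*(a + 1)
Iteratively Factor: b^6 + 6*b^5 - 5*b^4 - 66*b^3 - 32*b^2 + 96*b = (b)*(b^5 + 6*b^4 - 5*b^3 - 66*b^2 - 32*b + 96) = b*(b + 4)*(b^4 + 2*b^3 - 13*b^2 - 14*b + 24) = b*(b + 2)*(b + 4)*(b^3 - 13*b + 12) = b*(b - 3)*(b + 2)*(b + 4)*(b^2 + 3*b - 4) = b*(b - 3)*(b - 1)*(b + 2)*(b + 4)*(b + 4)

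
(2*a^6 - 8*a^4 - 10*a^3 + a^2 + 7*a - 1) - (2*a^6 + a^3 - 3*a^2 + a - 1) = -8*a^4 - 11*a^3 + 4*a^2 + 6*a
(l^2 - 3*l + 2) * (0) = 0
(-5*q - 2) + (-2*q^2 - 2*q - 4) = -2*q^2 - 7*q - 6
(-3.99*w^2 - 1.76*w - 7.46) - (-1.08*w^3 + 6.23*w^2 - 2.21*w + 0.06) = 1.08*w^3 - 10.22*w^2 + 0.45*w - 7.52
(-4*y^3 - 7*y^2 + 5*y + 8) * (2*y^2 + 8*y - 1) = -8*y^5 - 46*y^4 - 42*y^3 + 63*y^2 + 59*y - 8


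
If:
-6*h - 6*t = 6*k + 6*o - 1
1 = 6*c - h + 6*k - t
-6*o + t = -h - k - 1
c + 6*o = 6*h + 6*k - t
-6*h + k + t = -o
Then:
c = 1/42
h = 1/42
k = 6/49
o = 1/6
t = -43/294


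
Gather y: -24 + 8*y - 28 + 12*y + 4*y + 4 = 24*y - 48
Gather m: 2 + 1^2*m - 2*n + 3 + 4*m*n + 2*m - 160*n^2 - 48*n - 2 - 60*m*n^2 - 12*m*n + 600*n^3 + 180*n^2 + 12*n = m*(-60*n^2 - 8*n + 3) + 600*n^3 + 20*n^2 - 38*n + 3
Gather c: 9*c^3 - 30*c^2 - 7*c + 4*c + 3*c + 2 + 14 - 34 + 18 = 9*c^3 - 30*c^2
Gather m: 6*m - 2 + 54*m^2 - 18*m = 54*m^2 - 12*m - 2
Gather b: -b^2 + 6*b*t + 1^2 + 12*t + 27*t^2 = -b^2 + 6*b*t + 27*t^2 + 12*t + 1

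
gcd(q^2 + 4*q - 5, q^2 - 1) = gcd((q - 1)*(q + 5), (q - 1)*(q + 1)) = q - 1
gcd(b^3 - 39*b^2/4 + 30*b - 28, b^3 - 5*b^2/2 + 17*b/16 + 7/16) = b - 7/4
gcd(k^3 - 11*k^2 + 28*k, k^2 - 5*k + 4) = k - 4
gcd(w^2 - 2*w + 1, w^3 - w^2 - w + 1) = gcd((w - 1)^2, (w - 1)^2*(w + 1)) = w^2 - 2*w + 1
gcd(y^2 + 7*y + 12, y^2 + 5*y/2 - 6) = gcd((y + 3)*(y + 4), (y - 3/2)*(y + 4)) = y + 4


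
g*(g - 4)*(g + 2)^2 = g^4 - 12*g^2 - 16*g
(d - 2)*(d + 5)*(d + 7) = d^3 + 10*d^2 + 11*d - 70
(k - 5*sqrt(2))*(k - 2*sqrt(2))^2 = k^3 - 9*sqrt(2)*k^2 + 48*k - 40*sqrt(2)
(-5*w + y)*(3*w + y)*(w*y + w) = -15*w^3*y - 15*w^3 - 2*w^2*y^2 - 2*w^2*y + w*y^3 + w*y^2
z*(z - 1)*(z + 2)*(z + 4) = z^4 + 5*z^3 + 2*z^2 - 8*z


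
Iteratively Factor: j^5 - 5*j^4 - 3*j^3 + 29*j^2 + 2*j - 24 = (j - 4)*(j^4 - j^3 - 7*j^2 + j + 6) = (j - 4)*(j + 1)*(j^3 - 2*j^2 - 5*j + 6) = (j - 4)*(j + 1)*(j + 2)*(j^2 - 4*j + 3) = (j - 4)*(j - 3)*(j + 1)*(j + 2)*(j - 1)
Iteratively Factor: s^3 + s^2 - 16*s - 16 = (s + 1)*(s^2 - 16) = (s - 4)*(s + 1)*(s + 4)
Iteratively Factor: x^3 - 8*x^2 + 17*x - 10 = (x - 5)*(x^2 - 3*x + 2) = (x - 5)*(x - 1)*(x - 2)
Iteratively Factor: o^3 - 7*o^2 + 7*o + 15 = (o - 3)*(o^2 - 4*o - 5) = (o - 3)*(o + 1)*(o - 5)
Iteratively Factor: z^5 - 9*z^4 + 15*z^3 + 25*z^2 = (z - 5)*(z^4 - 4*z^3 - 5*z^2) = z*(z - 5)*(z^3 - 4*z^2 - 5*z) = z*(z - 5)^2*(z^2 + z) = z*(z - 5)^2*(z + 1)*(z)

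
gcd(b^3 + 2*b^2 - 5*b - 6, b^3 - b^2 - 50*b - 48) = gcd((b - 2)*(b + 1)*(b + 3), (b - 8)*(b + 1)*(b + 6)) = b + 1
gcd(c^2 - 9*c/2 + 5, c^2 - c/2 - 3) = c - 2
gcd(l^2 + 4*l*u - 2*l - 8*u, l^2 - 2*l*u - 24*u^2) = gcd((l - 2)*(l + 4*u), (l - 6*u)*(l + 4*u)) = l + 4*u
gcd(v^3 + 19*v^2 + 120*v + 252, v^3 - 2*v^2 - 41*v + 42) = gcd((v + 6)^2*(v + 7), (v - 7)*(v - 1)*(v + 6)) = v + 6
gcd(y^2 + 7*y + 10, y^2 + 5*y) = y + 5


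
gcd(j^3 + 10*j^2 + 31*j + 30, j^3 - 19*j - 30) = j^2 + 5*j + 6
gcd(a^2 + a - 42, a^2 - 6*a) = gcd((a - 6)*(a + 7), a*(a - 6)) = a - 6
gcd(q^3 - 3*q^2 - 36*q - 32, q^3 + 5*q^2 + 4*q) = q^2 + 5*q + 4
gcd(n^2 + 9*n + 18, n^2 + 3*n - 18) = n + 6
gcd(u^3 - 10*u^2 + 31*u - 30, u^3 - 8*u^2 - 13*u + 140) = u - 5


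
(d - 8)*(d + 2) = d^2 - 6*d - 16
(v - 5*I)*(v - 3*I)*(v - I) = v^3 - 9*I*v^2 - 23*v + 15*I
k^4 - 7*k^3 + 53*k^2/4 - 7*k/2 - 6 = (k - 4)*(k - 2)*(k - 3/2)*(k + 1/2)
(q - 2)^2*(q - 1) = q^3 - 5*q^2 + 8*q - 4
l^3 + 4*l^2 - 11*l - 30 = (l - 3)*(l + 2)*(l + 5)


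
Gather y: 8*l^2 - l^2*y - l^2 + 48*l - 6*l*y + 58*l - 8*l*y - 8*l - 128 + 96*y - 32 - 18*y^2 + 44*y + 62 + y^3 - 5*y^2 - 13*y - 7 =7*l^2 + 98*l + y^3 - 23*y^2 + y*(-l^2 - 14*l + 127) - 105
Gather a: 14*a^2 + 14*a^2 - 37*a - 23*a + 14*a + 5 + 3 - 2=28*a^2 - 46*a + 6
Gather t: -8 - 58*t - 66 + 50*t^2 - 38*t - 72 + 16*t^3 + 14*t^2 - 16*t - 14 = 16*t^3 + 64*t^2 - 112*t - 160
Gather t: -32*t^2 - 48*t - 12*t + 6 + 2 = -32*t^2 - 60*t + 8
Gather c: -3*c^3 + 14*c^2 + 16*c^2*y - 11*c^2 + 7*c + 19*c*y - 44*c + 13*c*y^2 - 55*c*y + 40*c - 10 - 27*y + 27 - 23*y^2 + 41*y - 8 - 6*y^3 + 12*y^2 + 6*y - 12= -3*c^3 + c^2*(16*y + 3) + c*(13*y^2 - 36*y + 3) - 6*y^3 - 11*y^2 + 20*y - 3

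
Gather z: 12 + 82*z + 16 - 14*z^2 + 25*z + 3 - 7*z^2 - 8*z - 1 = -21*z^2 + 99*z + 30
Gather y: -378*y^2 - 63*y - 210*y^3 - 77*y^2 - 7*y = -210*y^3 - 455*y^2 - 70*y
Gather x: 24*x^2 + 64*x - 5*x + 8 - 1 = 24*x^2 + 59*x + 7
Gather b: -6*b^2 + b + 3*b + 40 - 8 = -6*b^2 + 4*b + 32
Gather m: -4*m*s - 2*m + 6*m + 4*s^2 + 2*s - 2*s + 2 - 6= m*(4 - 4*s) + 4*s^2 - 4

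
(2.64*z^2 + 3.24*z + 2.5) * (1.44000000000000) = 3.8016*z^2 + 4.6656*z + 3.6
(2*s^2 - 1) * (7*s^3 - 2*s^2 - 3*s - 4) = 14*s^5 - 4*s^4 - 13*s^3 - 6*s^2 + 3*s + 4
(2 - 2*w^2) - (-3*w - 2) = -2*w^2 + 3*w + 4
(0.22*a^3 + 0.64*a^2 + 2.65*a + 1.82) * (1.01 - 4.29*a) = -0.9438*a^4 - 2.5234*a^3 - 10.7221*a^2 - 5.1313*a + 1.8382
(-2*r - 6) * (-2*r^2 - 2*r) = 4*r^3 + 16*r^2 + 12*r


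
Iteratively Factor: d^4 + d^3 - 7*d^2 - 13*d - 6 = (d + 1)*(d^3 - 7*d - 6) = (d + 1)^2*(d^2 - d - 6) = (d + 1)^2*(d + 2)*(d - 3)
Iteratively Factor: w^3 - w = (w - 1)*(w^2 + w) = (w - 1)*(w + 1)*(w)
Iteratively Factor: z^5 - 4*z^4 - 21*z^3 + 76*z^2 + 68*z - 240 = (z + 2)*(z^4 - 6*z^3 - 9*z^2 + 94*z - 120) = (z - 2)*(z + 2)*(z^3 - 4*z^2 - 17*z + 60) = (z - 2)*(z + 2)*(z + 4)*(z^2 - 8*z + 15) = (z - 3)*(z - 2)*(z + 2)*(z + 4)*(z - 5)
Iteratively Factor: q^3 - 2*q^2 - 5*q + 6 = (q - 1)*(q^2 - q - 6) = (q - 1)*(q + 2)*(q - 3)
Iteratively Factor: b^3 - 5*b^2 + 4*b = (b - 1)*(b^2 - 4*b) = (b - 4)*(b - 1)*(b)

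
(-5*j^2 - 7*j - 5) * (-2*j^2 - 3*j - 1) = 10*j^4 + 29*j^3 + 36*j^2 + 22*j + 5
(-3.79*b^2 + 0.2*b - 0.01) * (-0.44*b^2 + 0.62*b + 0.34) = 1.6676*b^4 - 2.4378*b^3 - 1.1602*b^2 + 0.0618*b - 0.0034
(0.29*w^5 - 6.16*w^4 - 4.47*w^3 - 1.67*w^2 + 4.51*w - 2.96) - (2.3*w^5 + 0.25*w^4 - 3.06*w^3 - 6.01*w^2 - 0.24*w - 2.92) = -2.01*w^5 - 6.41*w^4 - 1.41*w^3 + 4.34*w^2 + 4.75*w - 0.04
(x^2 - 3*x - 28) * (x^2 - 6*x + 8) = x^4 - 9*x^3 - 2*x^2 + 144*x - 224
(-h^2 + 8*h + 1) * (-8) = 8*h^2 - 64*h - 8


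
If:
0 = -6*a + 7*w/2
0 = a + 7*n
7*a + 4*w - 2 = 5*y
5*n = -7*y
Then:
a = 49/327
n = -7/327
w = 28/109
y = 5/327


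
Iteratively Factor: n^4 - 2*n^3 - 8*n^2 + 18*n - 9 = (n + 3)*(n^3 - 5*n^2 + 7*n - 3) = (n - 1)*(n + 3)*(n^2 - 4*n + 3) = (n - 3)*(n - 1)*(n + 3)*(n - 1)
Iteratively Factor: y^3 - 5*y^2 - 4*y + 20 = (y - 2)*(y^2 - 3*y - 10) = (y - 5)*(y - 2)*(y + 2)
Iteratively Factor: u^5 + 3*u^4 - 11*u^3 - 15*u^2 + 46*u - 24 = (u - 2)*(u^4 + 5*u^3 - u^2 - 17*u + 12) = (u - 2)*(u - 1)*(u^3 + 6*u^2 + 5*u - 12) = (u - 2)*(u - 1)*(u + 4)*(u^2 + 2*u - 3) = (u - 2)*(u - 1)^2*(u + 4)*(u + 3)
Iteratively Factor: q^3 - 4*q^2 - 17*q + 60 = (q - 5)*(q^2 + q - 12) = (q - 5)*(q - 3)*(q + 4)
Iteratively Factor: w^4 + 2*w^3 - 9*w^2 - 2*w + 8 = (w + 1)*(w^3 + w^2 - 10*w + 8) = (w + 1)*(w + 4)*(w^2 - 3*w + 2) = (w - 1)*(w + 1)*(w + 4)*(w - 2)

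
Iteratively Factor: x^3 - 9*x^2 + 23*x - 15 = (x - 1)*(x^2 - 8*x + 15) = (x - 5)*(x - 1)*(x - 3)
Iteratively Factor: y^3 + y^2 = (y + 1)*(y^2) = y*(y + 1)*(y)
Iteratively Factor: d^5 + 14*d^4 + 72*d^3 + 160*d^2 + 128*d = (d + 4)*(d^4 + 10*d^3 + 32*d^2 + 32*d) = (d + 4)^2*(d^3 + 6*d^2 + 8*d) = d*(d + 4)^2*(d^2 + 6*d + 8) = d*(d + 2)*(d + 4)^2*(d + 4)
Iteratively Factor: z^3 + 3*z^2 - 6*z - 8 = (z + 1)*(z^2 + 2*z - 8) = (z + 1)*(z + 4)*(z - 2)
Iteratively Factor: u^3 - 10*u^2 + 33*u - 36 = (u - 4)*(u^2 - 6*u + 9) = (u - 4)*(u - 3)*(u - 3)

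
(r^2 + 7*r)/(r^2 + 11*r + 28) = r/(r + 4)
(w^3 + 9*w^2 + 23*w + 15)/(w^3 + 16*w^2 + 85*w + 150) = (w^2 + 4*w + 3)/(w^2 + 11*w + 30)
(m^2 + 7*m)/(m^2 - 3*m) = (m + 7)/(m - 3)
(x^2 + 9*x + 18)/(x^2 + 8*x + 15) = (x + 6)/(x + 5)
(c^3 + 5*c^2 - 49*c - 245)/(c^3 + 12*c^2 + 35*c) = (c - 7)/c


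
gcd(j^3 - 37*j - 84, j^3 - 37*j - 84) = j^3 - 37*j - 84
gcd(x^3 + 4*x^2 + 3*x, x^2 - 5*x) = x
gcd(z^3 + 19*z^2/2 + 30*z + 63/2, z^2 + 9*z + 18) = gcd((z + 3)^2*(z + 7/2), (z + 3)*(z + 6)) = z + 3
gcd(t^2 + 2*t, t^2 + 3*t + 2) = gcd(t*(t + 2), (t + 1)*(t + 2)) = t + 2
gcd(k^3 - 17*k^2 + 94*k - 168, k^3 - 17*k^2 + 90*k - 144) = k - 6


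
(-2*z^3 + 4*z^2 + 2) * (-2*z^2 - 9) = 4*z^5 - 8*z^4 + 18*z^3 - 40*z^2 - 18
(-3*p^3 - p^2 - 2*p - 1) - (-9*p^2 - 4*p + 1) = -3*p^3 + 8*p^2 + 2*p - 2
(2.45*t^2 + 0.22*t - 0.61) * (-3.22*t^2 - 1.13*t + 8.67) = -7.889*t^4 - 3.4769*t^3 + 22.9571*t^2 + 2.5967*t - 5.2887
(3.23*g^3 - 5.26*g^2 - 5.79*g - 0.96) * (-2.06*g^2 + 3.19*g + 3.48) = -6.6538*g^5 + 21.1393*g^4 + 6.3884*g^3 - 34.7973*g^2 - 23.2116*g - 3.3408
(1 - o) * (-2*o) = 2*o^2 - 2*o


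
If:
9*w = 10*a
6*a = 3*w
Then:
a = 0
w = 0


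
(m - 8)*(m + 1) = m^2 - 7*m - 8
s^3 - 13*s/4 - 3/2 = (s - 2)*(s + 1/2)*(s + 3/2)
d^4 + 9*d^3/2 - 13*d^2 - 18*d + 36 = (d - 2)*(d - 3/2)*(d + 2)*(d + 6)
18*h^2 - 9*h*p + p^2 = (-6*h + p)*(-3*h + p)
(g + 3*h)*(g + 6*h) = g^2 + 9*g*h + 18*h^2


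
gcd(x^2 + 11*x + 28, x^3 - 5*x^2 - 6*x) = 1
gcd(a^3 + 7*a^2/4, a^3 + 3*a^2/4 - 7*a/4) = a^2 + 7*a/4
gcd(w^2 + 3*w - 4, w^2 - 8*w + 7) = w - 1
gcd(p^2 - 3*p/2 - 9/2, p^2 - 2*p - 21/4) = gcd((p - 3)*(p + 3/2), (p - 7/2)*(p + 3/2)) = p + 3/2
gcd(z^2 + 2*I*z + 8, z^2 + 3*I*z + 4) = z + 4*I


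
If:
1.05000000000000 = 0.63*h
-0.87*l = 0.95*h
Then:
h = 1.67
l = -1.82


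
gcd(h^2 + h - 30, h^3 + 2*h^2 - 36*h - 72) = h + 6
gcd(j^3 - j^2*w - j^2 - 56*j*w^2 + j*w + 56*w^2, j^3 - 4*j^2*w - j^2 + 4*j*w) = j - 1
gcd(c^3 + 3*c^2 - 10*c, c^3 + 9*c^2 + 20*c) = c^2 + 5*c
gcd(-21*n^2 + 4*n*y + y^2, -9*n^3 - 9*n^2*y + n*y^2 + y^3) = -3*n + y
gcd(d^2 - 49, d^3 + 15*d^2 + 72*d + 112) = d + 7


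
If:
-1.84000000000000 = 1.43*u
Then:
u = -1.29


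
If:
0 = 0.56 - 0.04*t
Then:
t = 14.00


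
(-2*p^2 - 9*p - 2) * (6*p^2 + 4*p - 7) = -12*p^4 - 62*p^3 - 34*p^2 + 55*p + 14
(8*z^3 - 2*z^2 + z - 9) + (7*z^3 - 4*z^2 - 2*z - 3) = 15*z^3 - 6*z^2 - z - 12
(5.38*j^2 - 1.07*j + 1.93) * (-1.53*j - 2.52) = -8.2314*j^3 - 11.9205*j^2 - 0.2565*j - 4.8636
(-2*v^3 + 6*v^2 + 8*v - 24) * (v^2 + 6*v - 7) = -2*v^5 - 6*v^4 + 58*v^3 - 18*v^2 - 200*v + 168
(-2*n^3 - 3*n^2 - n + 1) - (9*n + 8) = -2*n^3 - 3*n^2 - 10*n - 7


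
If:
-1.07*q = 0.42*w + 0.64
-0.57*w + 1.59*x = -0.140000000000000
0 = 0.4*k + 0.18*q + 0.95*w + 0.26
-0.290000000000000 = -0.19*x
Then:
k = -10.28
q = -2.37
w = 4.50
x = 1.53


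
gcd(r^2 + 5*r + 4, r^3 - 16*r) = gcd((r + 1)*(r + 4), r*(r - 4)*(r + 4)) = r + 4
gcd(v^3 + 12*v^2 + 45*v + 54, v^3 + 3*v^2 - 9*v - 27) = v^2 + 6*v + 9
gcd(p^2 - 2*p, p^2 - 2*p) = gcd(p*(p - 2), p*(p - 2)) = p^2 - 2*p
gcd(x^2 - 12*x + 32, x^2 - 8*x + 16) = x - 4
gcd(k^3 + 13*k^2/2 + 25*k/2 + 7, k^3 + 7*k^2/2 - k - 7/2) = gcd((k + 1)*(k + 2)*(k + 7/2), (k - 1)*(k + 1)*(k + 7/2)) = k^2 + 9*k/2 + 7/2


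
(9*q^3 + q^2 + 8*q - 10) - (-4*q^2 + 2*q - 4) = 9*q^3 + 5*q^2 + 6*q - 6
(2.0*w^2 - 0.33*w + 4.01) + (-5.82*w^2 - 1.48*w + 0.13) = -3.82*w^2 - 1.81*w + 4.14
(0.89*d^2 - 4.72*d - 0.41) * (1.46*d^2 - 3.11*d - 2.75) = 1.2994*d^4 - 9.6591*d^3 + 11.6331*d^2 + 14.2551*d + 1.1275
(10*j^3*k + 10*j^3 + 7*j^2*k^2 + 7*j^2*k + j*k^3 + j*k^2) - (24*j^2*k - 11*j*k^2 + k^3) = 10*j^3*k + 10*j^3 + 7*j^2*k^2 - 17*j^2*k + j*k^3 + 12*j*k^2 - k^3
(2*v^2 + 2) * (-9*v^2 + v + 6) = -18*v^4 + 2*v^3 - 6*v^2 + 2*v + 12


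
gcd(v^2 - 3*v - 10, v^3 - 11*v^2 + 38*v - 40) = v - 5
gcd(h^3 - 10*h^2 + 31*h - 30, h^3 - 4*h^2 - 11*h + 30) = h^2 - 7*h + 10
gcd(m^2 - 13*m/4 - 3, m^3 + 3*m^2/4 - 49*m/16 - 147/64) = m + 3/4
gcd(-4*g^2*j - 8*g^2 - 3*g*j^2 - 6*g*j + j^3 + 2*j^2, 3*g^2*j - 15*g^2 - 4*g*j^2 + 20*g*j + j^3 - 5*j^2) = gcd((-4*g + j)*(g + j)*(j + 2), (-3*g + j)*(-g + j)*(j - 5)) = 1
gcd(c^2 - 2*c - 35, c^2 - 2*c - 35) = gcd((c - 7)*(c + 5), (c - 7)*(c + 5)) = c^2 - 2*c - 35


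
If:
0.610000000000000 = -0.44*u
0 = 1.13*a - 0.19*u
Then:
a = -0.23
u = -1.39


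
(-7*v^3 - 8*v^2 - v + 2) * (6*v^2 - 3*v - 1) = -42*v^5 - 27*v^4 + 25*v^3 + 23*v^2 - 5*v - 2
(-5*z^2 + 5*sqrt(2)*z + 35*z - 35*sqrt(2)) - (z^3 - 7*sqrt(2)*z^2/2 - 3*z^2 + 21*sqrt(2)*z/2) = -z^3 - 2*z^2 + 7*sqrt(2)*z^2/2 - 11*sqrt(2)*z/2 + 35*z - 35*sqrt(2)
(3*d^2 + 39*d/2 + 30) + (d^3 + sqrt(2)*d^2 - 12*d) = d^3 + sqrt(2)*d^2 + 3*d^2 + 15*d/2 + 30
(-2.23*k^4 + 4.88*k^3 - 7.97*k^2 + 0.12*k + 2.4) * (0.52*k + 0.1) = -1.1596*k^5 + 2.3146*k^4 - 3.6564*k^3 - 0.7346*k^2 + 1.26*k + 0.24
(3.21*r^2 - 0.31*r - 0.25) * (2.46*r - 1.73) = 7.8966*r^3 - 6.3159*r^2 - 0.0787*r + 0.4325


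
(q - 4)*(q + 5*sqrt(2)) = q^2 - 4*q + 5*sqrt(2)*q - 20*sqrt(2)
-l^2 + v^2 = (-l + v)*(l + v)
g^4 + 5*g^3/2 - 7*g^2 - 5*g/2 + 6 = (g - 3/2)*(g - 1)*(g + 1)*(g + 4)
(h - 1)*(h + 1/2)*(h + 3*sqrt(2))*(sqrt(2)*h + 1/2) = sqrt(2)*h^4 - sqrt(2)*h^3/2 + 13*h^3/2 - 13*h^2/4 + sqrt(2)*h^2 - 13*h/4 - 3*sqrt(2)*h/4 - 3*sqrt(2)/4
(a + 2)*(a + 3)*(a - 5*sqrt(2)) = a^3 - 5*sqrt(2)*a^2 + 5*a^2 - 25*sqrt(2)*a + 6*a - 30*sqrt(2)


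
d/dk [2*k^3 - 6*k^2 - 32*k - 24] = 6*k^2 - 12*k - 32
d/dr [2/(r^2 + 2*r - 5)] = 4*(-r - 1)/(r^2 + 2*r - 5)^2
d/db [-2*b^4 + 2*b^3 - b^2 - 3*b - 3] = -8*b^3 + 6*b^2 - 2*b - 3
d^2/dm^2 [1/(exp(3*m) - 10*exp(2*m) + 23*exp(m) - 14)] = ((-9*exp(2*m) + 40*exp(m) - 23)*(exp(3*m) - 10*exp(2*m) + 23*exp(m) - 14) + 2*(3*exp(2*m) - 20*exp(m) + 23)^2*exp(m))*exp(m)/(exp(3*m) - 10*exp(2*m) + 23*exp(m) - 14)^3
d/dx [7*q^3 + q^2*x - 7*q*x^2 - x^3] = q^2 - 14*q*x - 3*x^2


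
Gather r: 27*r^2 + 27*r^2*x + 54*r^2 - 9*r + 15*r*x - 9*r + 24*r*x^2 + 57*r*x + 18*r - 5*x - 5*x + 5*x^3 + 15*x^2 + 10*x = r^2*(27*x + 81) + r*(24*x^2 + 72*x) + 5*x^3 + 15*x^2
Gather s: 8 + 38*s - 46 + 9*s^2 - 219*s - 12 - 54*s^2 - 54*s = -45*s^2 - 235*s - 50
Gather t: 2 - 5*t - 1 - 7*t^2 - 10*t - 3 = -7*t^2 - 15*t - 2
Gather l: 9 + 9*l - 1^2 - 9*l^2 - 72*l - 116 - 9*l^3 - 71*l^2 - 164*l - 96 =-9*l^3 - 80*l^2 - 227*l - 204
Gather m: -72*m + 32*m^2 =32*m^2 - 72*m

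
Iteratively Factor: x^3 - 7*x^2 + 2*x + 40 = (x - 5)*(x^2 - 2*x - 8) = (x - 5)*(x - 4)*(x + 2)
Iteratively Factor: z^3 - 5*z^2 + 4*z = (z)*(z^2 - 5*z + 4) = z*(z - 4)*(z - 1)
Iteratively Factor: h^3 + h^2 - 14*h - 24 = (h + 2)*(h^2 - h - 12) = (h + 2)*(h + 3)*(h - 4)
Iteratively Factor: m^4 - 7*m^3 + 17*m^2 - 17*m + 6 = (m - 1)*(m^3 - 6*m^2 + 11*m - 6) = (m - 3)*(m - 1)*(m^2 - 3*m + 2) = (m - 3)*(m - 1)^2*(m - 2)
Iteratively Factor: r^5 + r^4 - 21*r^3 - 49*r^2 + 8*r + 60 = (r + 3)*(r^4 - 2*r^3 - 15*r^2 - 4*r + 20) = (r + 2)*(r + 3)*(r^3 - 4*r^2 - 7*r + 10) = (r - 1)*(r + 2)*(r + 3)*(r^2 - 3*r - 10) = (r - 5)*(r - 1)*(r + 2)*(r + 3)*(r + 2)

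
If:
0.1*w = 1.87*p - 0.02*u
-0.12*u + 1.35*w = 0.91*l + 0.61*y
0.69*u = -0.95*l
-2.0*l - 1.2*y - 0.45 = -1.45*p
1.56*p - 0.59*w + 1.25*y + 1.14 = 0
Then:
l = 0.37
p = -0.02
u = -0.50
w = -0.25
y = -1.01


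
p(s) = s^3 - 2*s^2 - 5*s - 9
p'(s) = 3*s^2 - 4*s - 5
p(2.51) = -18.34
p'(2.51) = 3.86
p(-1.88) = -13.31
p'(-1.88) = 13.12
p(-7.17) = -444.57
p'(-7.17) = 177.91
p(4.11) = 6.09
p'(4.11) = 29.24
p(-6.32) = -309.72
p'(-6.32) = 140.11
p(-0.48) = -7.17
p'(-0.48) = -2.39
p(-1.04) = -7.09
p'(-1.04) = 2.40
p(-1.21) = -7.65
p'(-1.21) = 4.23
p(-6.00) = -267.00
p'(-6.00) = 127.00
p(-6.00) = -267.00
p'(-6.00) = 127.00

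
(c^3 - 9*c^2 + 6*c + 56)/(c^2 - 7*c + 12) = (c^2 - 5*c - 14)/(c - 3)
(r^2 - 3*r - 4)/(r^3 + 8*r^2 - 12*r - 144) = (r + 1)/(r^2 + 12*r + 36)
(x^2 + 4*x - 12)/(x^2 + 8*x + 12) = (x - 2)/(x + 2)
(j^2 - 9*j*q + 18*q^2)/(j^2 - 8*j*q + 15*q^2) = (-j + 6*q)/(-j + 5*q)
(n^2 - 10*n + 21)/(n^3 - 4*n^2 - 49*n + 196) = (n - 3)/(n^2 + 3*n - 28)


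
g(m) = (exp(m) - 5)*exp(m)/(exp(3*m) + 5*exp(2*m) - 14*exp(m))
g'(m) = (exp(m) - 5)*(-3*exp(3*m) - 10*exp(2*m) + 14*exp(m))*exp(m)/(exp(3*m) + 5*exp(2*m) - 14*exp(m))^2 + (exp(m) - 5)*exp(m)/(exp(3*m) + 5*exp(2*m) - 14*exp(m)) + exp(2*m)/(exp(3*m) + 5*exp(2*m) - 14*exp(m))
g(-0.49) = 0.42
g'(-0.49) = 0.09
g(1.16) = -0.15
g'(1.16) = 0.71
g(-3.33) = 0.36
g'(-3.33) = 0.00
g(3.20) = 0.03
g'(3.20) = -0.02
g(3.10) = 0.03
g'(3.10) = -0.02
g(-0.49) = 0.42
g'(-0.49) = 0.09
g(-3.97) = 0.36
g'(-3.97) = 0.00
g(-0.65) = 0.40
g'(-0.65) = 0.07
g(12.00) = 0.00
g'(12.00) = 0.00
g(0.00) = 0.50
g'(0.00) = 0.31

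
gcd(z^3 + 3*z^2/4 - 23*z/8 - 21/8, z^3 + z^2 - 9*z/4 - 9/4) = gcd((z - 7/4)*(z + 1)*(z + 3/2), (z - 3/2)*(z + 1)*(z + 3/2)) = z^2 + 5*z/2 + 3/2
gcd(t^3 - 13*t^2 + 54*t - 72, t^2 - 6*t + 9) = t - 3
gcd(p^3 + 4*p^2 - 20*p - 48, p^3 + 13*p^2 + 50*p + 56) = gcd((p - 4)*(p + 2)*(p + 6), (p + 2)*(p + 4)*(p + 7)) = p + 2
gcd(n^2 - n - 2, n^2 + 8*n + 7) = n + 1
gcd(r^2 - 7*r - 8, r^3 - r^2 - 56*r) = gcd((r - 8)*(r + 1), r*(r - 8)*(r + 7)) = r - 8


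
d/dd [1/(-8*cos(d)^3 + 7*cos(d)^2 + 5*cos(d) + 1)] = (-24*cos(d)^2 + 14*cos(d) + 5)*sin(d)/(-8*cos(d)^3 + 7*cos(d)^2 + 5*cos(d) + 1)^2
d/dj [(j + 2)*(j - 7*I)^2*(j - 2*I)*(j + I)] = 5*j^4 + j^3*(8 - 60*I) + j^2*(-183 - 90*I) + j*(-244 + 42*I) - 98 + 42*I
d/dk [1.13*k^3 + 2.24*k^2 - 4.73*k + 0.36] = 3.39*k^2 + 4.48*k - 4.73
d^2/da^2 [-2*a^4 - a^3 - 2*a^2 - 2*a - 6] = -24*a^2 - 6*a - 4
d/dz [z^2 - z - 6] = 2*z - 1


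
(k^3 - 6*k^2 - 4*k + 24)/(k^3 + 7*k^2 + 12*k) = (k^3 - 6*k^2 - 4*k + 24)/(k*(k^2 + 7*k + 12))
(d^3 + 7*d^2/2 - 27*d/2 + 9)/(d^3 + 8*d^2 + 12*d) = (2*d^2 - 5*d + 3)/(2*d*(d + 2))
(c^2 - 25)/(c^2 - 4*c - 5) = (c + 5)/(c + 1)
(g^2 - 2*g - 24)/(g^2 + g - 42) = (g + 4)/(g + 7)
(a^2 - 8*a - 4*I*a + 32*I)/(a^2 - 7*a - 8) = (a - 4*I)/(a + 1)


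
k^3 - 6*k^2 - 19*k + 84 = (k - 7)*(k - 3)*(k + 4)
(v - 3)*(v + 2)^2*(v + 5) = v^4 + 6*v^3 - 3*v^2 - 52*v - 60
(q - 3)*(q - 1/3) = q^2 - 10*q/3 + 1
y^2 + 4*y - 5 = (y - 1)*(y + 5)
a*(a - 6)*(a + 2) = a^3 - 4*a^2 - 12*a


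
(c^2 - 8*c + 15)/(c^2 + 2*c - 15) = (c - 5)/(c + 5)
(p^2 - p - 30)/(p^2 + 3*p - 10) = (p - 6)/(p - 2)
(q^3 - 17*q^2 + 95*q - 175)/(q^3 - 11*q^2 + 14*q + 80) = (q^2 - 12*q + 35)/(q^2 - 6*q - 16)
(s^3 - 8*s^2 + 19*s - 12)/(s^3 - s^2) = 1 - 7/s + 12/s^2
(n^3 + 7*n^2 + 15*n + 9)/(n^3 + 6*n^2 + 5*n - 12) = (n^2 + 4*n + 3)/(n^2 + 3*n - 4)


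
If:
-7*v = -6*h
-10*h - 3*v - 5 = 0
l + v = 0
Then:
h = -35/88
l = 15/44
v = -15/44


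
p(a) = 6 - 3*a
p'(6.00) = -3.00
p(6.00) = -12.00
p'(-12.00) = -3.00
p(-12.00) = 42.00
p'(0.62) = -3.00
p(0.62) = 4.14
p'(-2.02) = -3.00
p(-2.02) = 12.06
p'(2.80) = -3.00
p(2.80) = -2.40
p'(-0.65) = -3.00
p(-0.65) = 7.95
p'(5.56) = -3.00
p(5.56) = -10.68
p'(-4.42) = -3.00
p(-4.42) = 19.26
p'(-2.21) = -3.00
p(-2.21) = 12.63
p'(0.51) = -3.00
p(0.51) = 4.47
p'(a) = -3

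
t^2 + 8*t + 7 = (t + 1)*(t + 7)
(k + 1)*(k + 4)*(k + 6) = k^3 + 11*k^2 + 34*k + 24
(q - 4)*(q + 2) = q^2 - 2*q - 8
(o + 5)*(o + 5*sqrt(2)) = o^2 + 5*o + 5*sqrt(2)*o + 25*sqrt(2)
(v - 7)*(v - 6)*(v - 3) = v^3 - 16*v^2 + 81*v - 126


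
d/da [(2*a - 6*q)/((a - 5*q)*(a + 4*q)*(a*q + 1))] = 2*(-q*(a - 5*q)*(a - 3*q)*(a + 4*q) + (-a + 3*q)*(a - 5*q)*(a*q + 1) + (-a + 3*q)*(a + 4*q)*(a*q + 1) + (a - 5*q)*(a + 4*q)*(a*q + 1))/((a - 5*q)^2*(a + 4*q)^2*(a*q + 1)^2)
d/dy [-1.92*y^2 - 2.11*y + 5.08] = -3.84*y - 2.11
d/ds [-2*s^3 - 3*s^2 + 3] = 6*s*(-s - 1)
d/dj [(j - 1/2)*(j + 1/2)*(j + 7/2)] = 3*j^2 + 7*j - 1/4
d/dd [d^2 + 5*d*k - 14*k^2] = 2*d + 5*k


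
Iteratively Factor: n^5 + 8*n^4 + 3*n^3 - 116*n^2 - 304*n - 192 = (n + 1)*(n^4 + 7*n^3 - 4*n^2 - 112*n - 192) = (n + 1)*(n + 4)*(n^3 + 3*n^2 - 16*n - 48) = (n + 1)*(n + 4)^2*(n^2 - n - 12) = (n - 4)*(n + 1)*(n + 4)^2*(n + 3)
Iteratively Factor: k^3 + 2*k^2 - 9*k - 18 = (k + 2)*(k^2 - 9) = (k + 2)*(k + 3)*(k - 3)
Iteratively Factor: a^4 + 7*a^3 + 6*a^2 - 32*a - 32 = (a + 1)*(a^3 + 6*a^2 - 32) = (a + 1)*(a + 4)*(a^2 + 2*a - 8) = (a + 1)*(a + 4)^2*(a - 2)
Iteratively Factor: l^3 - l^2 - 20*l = (l + 4)*(l^2 - 5*l) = (l - 5)*(l + 4)*(l)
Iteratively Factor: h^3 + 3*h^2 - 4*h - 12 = (h + 2)*(h^2 + h - 6) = (h + 2)*(h + 3)*(h - 2)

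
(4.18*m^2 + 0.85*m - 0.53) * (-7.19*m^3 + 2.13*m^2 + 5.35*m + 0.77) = -30.0542*m^5 + 2.7919*m^4 + 27.9842*m^3 + 6.6372*m^2 - 2.181*m - 0.4081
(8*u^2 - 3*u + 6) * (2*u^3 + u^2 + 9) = 16*u^5 + 2*u^4 + 9*u^3 + 78*u^2 - 27*u + 54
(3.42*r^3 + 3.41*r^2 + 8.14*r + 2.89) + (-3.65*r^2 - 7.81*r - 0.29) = 3.42*r^3 - 0.24*r^2 + 0.330000000000001*r + 2.6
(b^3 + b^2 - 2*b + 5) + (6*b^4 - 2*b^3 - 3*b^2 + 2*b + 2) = 6*b^4 - b^3 - 2*b^2 + 7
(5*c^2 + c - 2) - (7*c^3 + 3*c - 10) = -7*c^3 + 5*c^2 - 2*c + 8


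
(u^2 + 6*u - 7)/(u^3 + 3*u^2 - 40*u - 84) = (u - 1)/(u^2 - 4*u - 12)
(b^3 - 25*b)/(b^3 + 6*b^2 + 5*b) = (b - 5)/(b + 1)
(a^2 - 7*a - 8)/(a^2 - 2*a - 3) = (a - 8)/(a - 3)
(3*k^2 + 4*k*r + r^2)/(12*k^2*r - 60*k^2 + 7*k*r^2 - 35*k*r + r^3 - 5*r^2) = (k + r)/(4*k*r - 20*k + r^2 - 5*r)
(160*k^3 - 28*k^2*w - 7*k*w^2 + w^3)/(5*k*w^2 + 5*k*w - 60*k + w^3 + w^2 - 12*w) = (32*k^2 - 12*k*w + w^2)/(w^2 + w - 12)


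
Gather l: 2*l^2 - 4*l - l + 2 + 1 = 2*l^2 - 5*l + 3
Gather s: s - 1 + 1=s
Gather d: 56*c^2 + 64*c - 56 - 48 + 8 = 56*c^2 + 64*c - 96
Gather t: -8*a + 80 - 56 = 24 - 8*a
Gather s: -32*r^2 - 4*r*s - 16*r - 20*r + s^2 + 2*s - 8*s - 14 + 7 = -32*r^2 - 36*r + s^2 + s*(-4*r - 6) - 7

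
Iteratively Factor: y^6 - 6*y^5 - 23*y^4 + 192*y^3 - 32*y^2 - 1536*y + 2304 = (y + 4)*(y^5 - 10*y^4 + 17*y^3 + 124*y^2 - 528*y + 576) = (y - 3)*(y + 4)*(y^4 - 7*y^3 - 4*y^2 + 112*y - 192) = (y - 4)*(y - 3)*(y + 4)*(y^3 - 3*y^2 - 16*y + 48) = (y - 4)^2*(y - 3)*(y + 4)*(y^2 + y - 12) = (y - 4)^2*(y - 3)^2*(y + 4)*(y + 4)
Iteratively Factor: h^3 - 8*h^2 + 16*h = (h - 4)*(h^2 - 4*h) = h*(h - 4)*(h - 4)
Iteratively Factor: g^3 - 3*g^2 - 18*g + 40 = (g - 2)*(g^2 - g - 20) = (g - 2)*(g + 4)*(g - 5)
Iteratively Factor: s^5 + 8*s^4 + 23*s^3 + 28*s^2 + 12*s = (s + 1)*(s^4 + 7*s^3 + 16*s^2 + 12*s) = (s + 1)*(s + 2)*(s^3 + 5*s^2 + 6*s) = s*(s + 1)*(s + 2)*(s^2 + 5*s + 6) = s*(s + 1)*(s + 2)^2*(s + 3)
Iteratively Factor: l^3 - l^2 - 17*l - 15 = (l - 5)*(l^2 + 4*l + 3) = (l - 5)*(l + 3)*(l + 1)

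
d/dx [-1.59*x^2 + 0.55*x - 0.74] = 0.55 - 3.18*x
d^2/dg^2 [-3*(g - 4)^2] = -6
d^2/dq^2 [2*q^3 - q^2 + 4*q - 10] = 12*q - 2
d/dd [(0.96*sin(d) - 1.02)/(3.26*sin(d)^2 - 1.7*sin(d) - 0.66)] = (-3.1296*sin(d)^2 + 6.6504*sin(d) - 2.3676)*cos(d)/(10.6276*sin(d)^4 - 11.084*sin(d)^3 - 1.4132*sin(d)^2 + 2.244*sin(d) + 0.4356)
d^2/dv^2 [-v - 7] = 0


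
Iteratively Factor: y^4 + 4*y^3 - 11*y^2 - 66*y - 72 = (y + 2)*(y^3 + 2*y^2 - 15*y - 36) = (y + 2)*(y + 3)*(y^2 - y - 12) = (y + 2)*(y + 3)^2*(y - 4)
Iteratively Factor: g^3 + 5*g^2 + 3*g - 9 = (g + 3)*(g^2 + 2*g - 3) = (g - 1)*(g + 3)*(g + 3)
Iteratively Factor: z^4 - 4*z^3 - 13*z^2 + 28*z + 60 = (z + 2)*(z^3 - 6*z^2 - z + 30) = (z - 5)*(z + 2)*(z^2 - z - 6) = (z - 5)*(z - 3)*(z + 2)*(z + 2)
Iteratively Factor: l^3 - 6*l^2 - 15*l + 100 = (l + 4)*(l^2 - 10*l + 25) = (l - 5)*(l + 4)*(l - 5)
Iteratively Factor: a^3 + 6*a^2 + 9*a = (a)*(a^2 + 6*a + 9) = a*(a + 3)*(a + 3)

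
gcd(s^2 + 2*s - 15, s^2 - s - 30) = s + 5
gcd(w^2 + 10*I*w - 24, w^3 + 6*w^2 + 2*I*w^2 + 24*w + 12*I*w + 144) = w + 6*I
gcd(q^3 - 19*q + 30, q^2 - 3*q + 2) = q - 2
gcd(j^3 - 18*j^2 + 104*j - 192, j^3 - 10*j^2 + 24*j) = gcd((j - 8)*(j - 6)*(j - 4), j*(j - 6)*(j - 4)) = j^2 - 10*j + 24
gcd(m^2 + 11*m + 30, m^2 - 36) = m + 6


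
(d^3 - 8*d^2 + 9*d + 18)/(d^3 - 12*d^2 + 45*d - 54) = (d + 1)/(d - 3)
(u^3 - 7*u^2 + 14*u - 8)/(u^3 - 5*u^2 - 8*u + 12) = (u^2 - 6*u + 8)/(u^2 - 4*u - 12)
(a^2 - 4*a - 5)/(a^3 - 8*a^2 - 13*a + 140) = (a + 1)/(a^2 - 3*a - 28)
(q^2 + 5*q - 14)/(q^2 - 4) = (q + 7)/(q + 2)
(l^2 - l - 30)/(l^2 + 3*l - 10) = (l - 6)/(l - 2)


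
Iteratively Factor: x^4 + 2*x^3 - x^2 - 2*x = (x + 2)*(x^3 - x) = (x - 1)*(x + 2)*(x^2 + x) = (x - 1)*(x + 1)*(x + 2)*(x)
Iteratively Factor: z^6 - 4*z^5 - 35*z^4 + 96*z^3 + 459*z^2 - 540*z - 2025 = (z + 3)*(z^5 - 7*z^4 - 14*z^3 + 138*z^2 + 45*z - 675) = (z - 5)*(z + 3)*(z^4 - 2*z^3 - 24*z^2 + 18*z + 135) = (z - 5)*(z + 3)^2*(z^3 - 5*z^2 - 9*z + 45) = (z - 5)^2*(z + 3)^2*(z^2 - 9) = (z - 5)^2*(z + 3)^3*(z - 3)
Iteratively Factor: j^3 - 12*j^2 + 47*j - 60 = (j - 5)*(j^2 - 7*j + 12) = (j - 5)*(j - 4)*(j - 3)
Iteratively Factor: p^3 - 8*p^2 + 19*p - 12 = (p - 4)*(p^2 - 4*p + 3) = (p - 4)*(p - 3)*(p - 1)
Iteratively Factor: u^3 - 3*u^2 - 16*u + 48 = (u - 4)*(u^2 + u - 12) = (u - 4)*(u - 3)*(u + 4)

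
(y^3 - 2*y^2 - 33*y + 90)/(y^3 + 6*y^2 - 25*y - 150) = (y - 3)/(y + 5)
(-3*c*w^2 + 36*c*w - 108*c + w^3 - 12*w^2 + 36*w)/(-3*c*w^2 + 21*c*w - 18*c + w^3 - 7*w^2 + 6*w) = (w - 6)/(w - 1)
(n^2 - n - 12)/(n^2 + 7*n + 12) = (n - 4)/(n + 4)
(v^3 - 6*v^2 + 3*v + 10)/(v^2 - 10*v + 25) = (v^2 - v - 2)/(v - 5)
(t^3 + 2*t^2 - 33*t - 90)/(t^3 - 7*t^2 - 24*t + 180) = (t + 3)/(t - 6)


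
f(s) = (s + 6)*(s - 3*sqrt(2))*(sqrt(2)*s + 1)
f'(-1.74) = -33.53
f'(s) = sqrt(2)*(s + 6)*(s - 3*sqrt(2)) + (s + 6)*(sqrt(2)*s + 1) + (s - 3*sqrt(2))*(sqrt(2)*s + 1)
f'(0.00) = -34.24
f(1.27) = -60.43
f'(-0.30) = -35.95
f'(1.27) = -18.55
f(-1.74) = 37.23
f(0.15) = -30.51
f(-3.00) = 70.46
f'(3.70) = 49.63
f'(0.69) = -27.41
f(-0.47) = -8.74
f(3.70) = -32.81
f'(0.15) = -33.10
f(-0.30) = -14.91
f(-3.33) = 75.00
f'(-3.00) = -16.97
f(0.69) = -46.96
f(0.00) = -25.46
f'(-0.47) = -36.58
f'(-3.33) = -10.41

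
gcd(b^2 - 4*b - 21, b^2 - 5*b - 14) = b - 7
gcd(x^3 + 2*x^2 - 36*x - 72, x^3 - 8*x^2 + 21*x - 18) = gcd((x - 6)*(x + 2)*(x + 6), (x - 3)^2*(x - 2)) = 1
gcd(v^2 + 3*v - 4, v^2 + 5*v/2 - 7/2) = v - 1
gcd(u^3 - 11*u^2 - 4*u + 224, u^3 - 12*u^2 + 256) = u^2 - 4*u - 32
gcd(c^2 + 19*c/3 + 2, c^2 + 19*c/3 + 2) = c^2 + 19*c/3 + 2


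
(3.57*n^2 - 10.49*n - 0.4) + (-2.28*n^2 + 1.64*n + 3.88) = 1.29*n^2 - 8.85*n + 3.48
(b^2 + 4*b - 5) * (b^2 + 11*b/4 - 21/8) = b^4 + 27*b^3/4 + 27*b^2/8 - 97*b/4 + 105/8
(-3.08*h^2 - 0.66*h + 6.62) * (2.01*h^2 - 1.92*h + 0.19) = -6.1908*h^4 + 4.587*h^3 + 13.9882*h^2 - 12.8358*h + 1.2578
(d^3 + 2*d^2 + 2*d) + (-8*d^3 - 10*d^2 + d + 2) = -7*d^3 - 8*d^2 + 3*d + 2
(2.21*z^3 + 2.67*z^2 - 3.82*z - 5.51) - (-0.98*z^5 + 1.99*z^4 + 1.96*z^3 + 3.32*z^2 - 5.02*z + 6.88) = 0.98*z^5 - 1.99*z^4 + 0.25*z^3 - 0.65*z^2 + 1.2*z - 12.39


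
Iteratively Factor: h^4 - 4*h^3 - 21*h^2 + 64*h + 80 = (h - 4)*(h^3 - 21*h - 20) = (h - 5)*(h - 4)*(h^2 + 5*h + 4) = (h - 5)*(h - 4)*(h + 1)*(h + 4)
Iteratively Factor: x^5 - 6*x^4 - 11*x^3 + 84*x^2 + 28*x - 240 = (x - 2)*(x^4 - 4*x^3 - 19*x^2 + 46*x + 120) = (x - 4)*(x - 2)*(x^3 - 19*x - 30) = (x - 4)*(x - 2)*(x + 2)*(x^2 - 2*x - 15) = (x - 5)*(x - 4)*(x - 2)*(x + 2)*(x + 3)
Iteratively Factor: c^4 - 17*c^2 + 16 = (c - 1)*(c^3 + c^2 - 16*c - 16) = (c - 1)*(c + 1)*(c^2 - 16) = (c - 1)*(c + 1)*(c + 4)*(c - 4)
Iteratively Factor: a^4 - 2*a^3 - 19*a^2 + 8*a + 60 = (a - 5)*(a^3 + 3*a^2 - 4*a - 12) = (a - 5)*(a + 3)*(a^2 - 4) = (a - 5)*(a - 2)*(a + 3)*(a + 2)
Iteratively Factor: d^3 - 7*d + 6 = (d + 3)*(d^2 - 3*d + 2) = (d - 1)*(d + 3)*(d - 2)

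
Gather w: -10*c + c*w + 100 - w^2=c*w - 10*c - w^2 + 100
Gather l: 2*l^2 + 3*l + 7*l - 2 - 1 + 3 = 2*l^2 + 10*l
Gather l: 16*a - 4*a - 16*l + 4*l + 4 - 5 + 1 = 12*a - 12*l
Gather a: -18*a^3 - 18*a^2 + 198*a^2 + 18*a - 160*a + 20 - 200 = -18*a^3 + 180*a^2 - 142*a - 180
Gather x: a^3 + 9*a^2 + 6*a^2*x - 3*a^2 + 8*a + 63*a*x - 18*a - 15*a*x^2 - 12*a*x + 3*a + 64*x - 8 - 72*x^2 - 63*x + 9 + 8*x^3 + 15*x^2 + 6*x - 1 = a^3 + 6*a^2 - 7*a + 8*x^3 + x^2*(-15*a - 57) + x*(6*a^2 + 51*a + 7)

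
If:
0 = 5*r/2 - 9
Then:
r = 18/5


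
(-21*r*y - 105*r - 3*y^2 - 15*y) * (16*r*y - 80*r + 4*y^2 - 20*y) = -336*r^2*y^2 + 8400*r^2 - 132*r*y^3 + 3300*r*y - 12*y^4 + 300*y^2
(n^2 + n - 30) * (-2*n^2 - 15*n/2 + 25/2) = -2*n^4 - 19*n^3/2 + 65*n^2 + 475*n/2 - 375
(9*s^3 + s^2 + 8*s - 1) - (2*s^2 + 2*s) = 9*s^3 - s^2 + 6*s - 1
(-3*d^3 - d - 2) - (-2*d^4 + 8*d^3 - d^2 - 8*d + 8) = 2*d^4 - 11*d^3 + d^2 + 7*d - 10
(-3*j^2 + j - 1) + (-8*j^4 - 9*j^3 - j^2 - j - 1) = -8*j^4 - 9*j^3 - 4*j^2 - 2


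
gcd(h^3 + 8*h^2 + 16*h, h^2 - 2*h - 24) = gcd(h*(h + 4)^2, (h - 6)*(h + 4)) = h + 4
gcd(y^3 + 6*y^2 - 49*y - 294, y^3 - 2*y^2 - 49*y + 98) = y^2 - 49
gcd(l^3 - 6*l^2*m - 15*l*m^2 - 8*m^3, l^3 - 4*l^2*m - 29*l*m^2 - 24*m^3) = l^2 - 7*l*m - 8*m^2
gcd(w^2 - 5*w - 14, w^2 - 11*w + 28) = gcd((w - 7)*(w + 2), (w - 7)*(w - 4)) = w - 7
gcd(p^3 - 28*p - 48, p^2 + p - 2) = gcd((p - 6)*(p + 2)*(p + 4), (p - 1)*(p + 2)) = p + 2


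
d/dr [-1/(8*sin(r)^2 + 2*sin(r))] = (8/tan(r) + cos(r)/sin(r)^2)/(2*(4*sin(r) + 1)^2)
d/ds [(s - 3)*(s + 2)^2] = (s + 2)*(3*s - 4)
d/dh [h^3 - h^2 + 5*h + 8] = 3*h^2 - 2*h + 5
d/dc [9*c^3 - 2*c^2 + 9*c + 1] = 27*c^2 - 4*c + 9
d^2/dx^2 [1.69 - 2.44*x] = 0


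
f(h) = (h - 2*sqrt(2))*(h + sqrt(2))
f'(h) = 2*h - sqrt(2)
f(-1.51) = 0.42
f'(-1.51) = -4.43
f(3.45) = 3.02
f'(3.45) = 5.49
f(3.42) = 2.86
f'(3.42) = 5.43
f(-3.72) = 15.10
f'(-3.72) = -8.85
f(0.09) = -4.12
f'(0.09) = -1.23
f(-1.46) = 0.20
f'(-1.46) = -4.33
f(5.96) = 23.09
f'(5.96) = 10.51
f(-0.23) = -3.62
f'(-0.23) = -1.87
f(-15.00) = 242.21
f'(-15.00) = -31.41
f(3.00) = 0.76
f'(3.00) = 4.59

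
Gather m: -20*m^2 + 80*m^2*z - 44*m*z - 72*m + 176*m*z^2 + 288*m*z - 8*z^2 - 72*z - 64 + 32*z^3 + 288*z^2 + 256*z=m^2*(80*z - 20) + m*(176*z^2 + 244*z - 72) + 32*z^3 + 280*z^2 + 184*z - 64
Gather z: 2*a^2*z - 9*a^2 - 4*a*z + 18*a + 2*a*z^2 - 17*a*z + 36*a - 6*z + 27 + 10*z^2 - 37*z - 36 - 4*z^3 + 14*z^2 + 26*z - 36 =-9*a^2 + 54*a - 4*z^3 + z^2*(2*a + 24) + z*(2*a^2 - 21*a - 17) - 45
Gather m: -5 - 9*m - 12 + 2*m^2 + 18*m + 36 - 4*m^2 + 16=-2*m^2 + 9*m + 35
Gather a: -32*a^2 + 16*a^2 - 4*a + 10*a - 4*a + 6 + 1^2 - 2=-16*a^2 + 2*a + 5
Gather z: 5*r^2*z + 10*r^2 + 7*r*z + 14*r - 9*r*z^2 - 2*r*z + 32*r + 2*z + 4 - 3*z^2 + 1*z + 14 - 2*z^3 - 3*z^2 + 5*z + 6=10*r^2 + 46*r - 2*z^3 + z^2*(-9*r - 6) + z*(5*r^2 + 5*r + 8) + 24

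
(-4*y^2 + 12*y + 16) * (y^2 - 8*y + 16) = -4*y^4 + 44*y^3 - 144*y^2 + 64*y + 256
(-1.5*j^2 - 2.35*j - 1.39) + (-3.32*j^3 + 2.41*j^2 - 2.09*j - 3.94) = -3.32*j^3 + 0.91*j^2 - 4.44*j - 5.33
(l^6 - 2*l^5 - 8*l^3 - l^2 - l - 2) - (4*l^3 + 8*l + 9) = l^6 - 2*l^5 - 12*l^3 - l^2 - 9*l - 11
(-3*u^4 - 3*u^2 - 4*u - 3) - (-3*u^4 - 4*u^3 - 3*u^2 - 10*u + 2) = 4*u^3 + 6*u - 5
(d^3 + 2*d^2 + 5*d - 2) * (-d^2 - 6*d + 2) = -d^5 - 8*d^4 - 15*d^3 - 24*d^2 + 22*d - 4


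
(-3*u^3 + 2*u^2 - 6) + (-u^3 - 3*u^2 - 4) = -4*u^3 - u^2 - 10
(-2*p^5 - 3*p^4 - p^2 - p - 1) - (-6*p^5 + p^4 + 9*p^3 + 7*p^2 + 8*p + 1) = 4*p^5 - 4*p^4 - 9*p^3 - 8*p^2 - 9*p - 2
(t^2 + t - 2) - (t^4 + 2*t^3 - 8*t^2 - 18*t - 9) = -t^4 - 2*t^3 + 9*t^2 + 19*t + 7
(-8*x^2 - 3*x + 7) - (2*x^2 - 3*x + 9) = -10*x^2 - 2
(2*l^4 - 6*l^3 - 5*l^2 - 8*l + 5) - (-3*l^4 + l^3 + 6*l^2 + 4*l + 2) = 5*l^4 - 7*l^3 - 11*l^2 - 12*l + 3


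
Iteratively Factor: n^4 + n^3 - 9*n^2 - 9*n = (n + 3)*(n^3 - 2*n^2 - 3*n) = (n + 1)*(n + 3)*(n^2 - 3*n) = (n - 3)*(n + 1)*(n + 3)*(n)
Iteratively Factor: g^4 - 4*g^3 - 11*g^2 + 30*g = (g - 5)*(g^3 + g^2 - 6*g) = (g - 5)*(g + 3)*(g^2 - 2*g) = (g - 5)*(g - 2)*(g + 3)*(g)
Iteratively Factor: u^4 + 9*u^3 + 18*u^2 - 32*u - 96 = (u + 3)*(u^3 + 6*u^2 - 32) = (u + 3)*(u + 4)*(u^2 + 2*u - 8) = (u - 2)*(u + 3)*(u + 4)*(u + 4)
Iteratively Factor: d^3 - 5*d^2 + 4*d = (d)*(d^2 - 5*d + 4) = d*(d - 4)*(d - 1)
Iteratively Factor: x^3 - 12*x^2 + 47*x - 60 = (x - 3)*(x^2 - 9*x + 20) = (x - 5)*(x - 3)*(x - 4)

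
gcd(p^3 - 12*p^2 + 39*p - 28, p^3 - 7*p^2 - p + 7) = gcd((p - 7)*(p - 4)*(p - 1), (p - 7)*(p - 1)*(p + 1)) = p^2 - 8*p + 7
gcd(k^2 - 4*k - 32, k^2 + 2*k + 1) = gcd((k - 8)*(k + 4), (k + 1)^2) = 1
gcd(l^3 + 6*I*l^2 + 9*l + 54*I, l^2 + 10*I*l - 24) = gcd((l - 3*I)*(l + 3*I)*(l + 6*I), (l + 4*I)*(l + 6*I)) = l + 6*I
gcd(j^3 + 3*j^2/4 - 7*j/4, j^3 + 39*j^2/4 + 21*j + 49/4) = j + 7/4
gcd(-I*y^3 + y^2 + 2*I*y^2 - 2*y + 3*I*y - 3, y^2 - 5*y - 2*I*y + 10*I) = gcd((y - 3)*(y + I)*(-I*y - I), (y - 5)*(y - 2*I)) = 1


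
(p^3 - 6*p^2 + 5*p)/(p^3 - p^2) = (p - 5)/p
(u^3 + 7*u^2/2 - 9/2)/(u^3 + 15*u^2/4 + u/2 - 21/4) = 2*(2*u + 3)/(4*u + 7)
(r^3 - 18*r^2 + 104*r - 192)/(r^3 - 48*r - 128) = (r^2 - 10*r + 24)/(r^2 + 8*r + 16)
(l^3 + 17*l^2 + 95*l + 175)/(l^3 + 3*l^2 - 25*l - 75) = (l^2 + 12*l + 35)/(l^2 - 2*l - 15)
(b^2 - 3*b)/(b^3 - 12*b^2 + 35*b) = (b - 3)/(b^2 - 12*b + 35)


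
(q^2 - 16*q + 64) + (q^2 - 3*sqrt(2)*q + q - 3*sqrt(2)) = 2*q^2 - 15*q - 3*sqrt(2)*q - 3*sqrt(2) + 64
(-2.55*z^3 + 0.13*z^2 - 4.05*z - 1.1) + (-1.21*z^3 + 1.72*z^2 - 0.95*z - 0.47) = -3.76*z^3 + 1.85*z^2 - 5.0*z - 1.57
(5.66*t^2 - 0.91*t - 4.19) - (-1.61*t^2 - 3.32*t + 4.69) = 7.27*t^2 + 2.41*t - 8.88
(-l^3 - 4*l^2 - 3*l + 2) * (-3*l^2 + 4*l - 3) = 3*l^5 + 8*l^4 - 4*l^3 - 6*l^2 + 17*l - 6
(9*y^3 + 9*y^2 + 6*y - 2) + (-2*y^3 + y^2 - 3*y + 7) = 7*y^3 + 10*y^2 + 3*y + 5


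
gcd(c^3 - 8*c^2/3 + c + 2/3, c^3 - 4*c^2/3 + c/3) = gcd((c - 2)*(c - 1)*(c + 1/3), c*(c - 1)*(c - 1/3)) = c - 1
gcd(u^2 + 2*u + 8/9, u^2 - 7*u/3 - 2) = u + 2/3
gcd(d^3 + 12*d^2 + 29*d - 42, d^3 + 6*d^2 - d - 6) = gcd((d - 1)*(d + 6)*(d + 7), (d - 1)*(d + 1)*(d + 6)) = d^2 + 5*d - 6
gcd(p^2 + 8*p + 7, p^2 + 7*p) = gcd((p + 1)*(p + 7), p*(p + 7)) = p + 7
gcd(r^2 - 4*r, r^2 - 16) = r - 4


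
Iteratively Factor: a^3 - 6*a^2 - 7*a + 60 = (a + 3)*(a^2 - 9*a + 20) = (a - 4)*(a + 3)*(a - 5)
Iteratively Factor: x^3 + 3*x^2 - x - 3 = (x - 1)*(x^2 + 4*x + 3) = (x - 1)*(x + 1)*(x + 3)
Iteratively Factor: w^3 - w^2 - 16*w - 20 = (w + 2)*(w^2 - 3*w - 10) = (w - 5)*(w + 2)*(w + 2)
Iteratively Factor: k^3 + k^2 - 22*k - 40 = (k + 2)*(k^2 - k - 20) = (k - 5)*(k + 2)*(k + 4)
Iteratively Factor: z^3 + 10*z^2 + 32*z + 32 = (z + 4)*(z^2 + 6*z + 8) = (z + 4)^2*(z + 2)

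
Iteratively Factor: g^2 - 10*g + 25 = (g - 5)*(g - 5)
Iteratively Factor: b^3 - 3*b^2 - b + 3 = (b - 3)*(b^2 - 1) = (b - 3)*(b - 1)*(b + 1)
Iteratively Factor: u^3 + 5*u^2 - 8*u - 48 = (u - 3)*(u^2 + 8*u + 16) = (u - 3)*(u + 4)*(u + 4)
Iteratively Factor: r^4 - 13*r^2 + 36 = (r + 2)*(r^3 - 2*r^2 - 9*r + 18) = (r + 2)*(r + 3)*(r^2 - 5*r + 6) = (r - 3)*(r + 2)*(r + 3)*(r - 2)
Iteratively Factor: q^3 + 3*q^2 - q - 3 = (q + 1)*(q^2 + 2*q - 3) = (q - 1)*(q + 1)*(q + 3)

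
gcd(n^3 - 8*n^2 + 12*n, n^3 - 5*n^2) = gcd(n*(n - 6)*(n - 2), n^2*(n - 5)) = n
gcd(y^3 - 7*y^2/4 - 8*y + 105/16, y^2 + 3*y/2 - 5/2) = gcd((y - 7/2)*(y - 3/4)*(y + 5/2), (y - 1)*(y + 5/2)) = y + 5/2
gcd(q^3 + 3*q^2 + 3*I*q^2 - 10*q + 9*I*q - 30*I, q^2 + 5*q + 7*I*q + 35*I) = q + 5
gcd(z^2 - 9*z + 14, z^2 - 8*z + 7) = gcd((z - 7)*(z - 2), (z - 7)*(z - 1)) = z - 7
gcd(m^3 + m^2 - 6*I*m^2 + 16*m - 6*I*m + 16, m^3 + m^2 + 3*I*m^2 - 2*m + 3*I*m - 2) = m^2 + m*(1 + 2*I) + 2*I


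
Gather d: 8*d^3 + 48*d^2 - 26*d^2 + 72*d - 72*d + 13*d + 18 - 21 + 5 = 8*d^3 + 22*d^2 + 13*d + 2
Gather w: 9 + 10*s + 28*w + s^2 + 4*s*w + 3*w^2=s^2 + 10*s + 3*w^2 + w*(4*s + 28) + 9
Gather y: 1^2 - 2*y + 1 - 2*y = 2 - 4*y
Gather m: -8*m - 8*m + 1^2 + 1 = 2 - 16*m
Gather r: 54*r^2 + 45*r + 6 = 54*r^2 + 45*r + 6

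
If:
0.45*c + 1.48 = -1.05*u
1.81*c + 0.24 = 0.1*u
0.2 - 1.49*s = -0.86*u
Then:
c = -0.21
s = -0.63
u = -1.32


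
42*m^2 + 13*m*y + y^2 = (6*m + y)*(7*m + y)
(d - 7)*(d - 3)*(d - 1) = d^3 - 11*d^2 + 31*d - 21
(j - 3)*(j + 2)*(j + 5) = j^3 + 4*j^2 - 11*j - 30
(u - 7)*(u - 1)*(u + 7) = u^3 - u^2 - 49*u + 49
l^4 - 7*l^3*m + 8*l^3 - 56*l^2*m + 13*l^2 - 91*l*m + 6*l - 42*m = (l + 1)^2*(l + 6)*(l - 7*m)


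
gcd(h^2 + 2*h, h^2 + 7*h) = h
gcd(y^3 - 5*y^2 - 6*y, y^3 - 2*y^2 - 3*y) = y^2 + y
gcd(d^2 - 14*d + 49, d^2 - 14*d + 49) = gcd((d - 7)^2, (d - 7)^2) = d^2 - 14*d + 49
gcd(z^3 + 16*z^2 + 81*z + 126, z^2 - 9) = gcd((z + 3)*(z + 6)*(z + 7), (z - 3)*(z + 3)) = z + 3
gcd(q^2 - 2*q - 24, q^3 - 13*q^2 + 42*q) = q - 6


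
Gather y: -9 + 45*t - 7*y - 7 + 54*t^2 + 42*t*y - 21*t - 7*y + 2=54*t^2 + 24*t + y*(42*t - 14) - 14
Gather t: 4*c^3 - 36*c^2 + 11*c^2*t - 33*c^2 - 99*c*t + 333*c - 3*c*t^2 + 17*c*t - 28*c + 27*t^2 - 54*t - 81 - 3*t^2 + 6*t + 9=4*c^3 - 69*c^2 + 305*c + t^2*(24 - 3*c) + t*(11*c^2 - 82*c - 48) - 72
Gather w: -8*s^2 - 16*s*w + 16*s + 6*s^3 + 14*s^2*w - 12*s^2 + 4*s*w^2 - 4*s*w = 6*s^3 - 20*s^2 + 4*s*w^2 + 16*s + w*(14*s^2 - 20*s)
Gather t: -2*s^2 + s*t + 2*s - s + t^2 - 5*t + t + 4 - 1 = -2*s^2 + s + t^2 + t*(s - 4) + 3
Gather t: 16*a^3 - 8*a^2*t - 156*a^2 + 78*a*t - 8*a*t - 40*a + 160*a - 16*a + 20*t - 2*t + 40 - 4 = 16*a^3 - 156*a^2 + 104*a + t*(-8*a^2 + 70*a + 18) + 36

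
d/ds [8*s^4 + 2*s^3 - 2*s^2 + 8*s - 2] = 32*s^3 + 6*s^2 - 4*s + 8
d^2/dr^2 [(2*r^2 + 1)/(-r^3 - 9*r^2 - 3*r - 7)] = 4*(-r^6 + 6*r^4 + 40*r^3 + 63*r^2 - 30*r - 22)/(r^9 + 27*r^8 + 252*r^7 + 912*r^6 + 1134*r^5 + 2070*r^4 + 1308*r^3 + 1512*r^2 + 441*r + 343)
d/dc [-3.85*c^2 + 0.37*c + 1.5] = 0.37 - 7.7*c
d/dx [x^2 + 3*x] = 2*x + 3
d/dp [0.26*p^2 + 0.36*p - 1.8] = 0.52*p + 0.36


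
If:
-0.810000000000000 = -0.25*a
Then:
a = 3.24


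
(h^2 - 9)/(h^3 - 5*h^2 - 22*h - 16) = (9 - h^2)/(-h^3 + 5*h^2 + 22*h + 16)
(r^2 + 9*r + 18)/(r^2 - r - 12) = (r + 6)/(r - 4)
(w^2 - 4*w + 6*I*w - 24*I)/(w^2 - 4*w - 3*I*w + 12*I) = (w + 6*I)/(w - 3*I)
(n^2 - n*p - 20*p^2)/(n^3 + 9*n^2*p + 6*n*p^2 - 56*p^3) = (-n + 5*p)/(-n^2 - 5*n*p + 14*p^2)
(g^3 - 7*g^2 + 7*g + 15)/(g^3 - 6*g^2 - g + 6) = (g^2 - 8*g + 15)/(g^2 - 7*g + 6)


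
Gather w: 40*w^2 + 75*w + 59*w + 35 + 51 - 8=40*w^2 + 134*w + 78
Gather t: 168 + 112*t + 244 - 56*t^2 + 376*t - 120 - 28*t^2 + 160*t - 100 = -84*t^2 + 648*t + 192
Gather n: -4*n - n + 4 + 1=5 - 5*n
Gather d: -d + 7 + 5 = 12 - d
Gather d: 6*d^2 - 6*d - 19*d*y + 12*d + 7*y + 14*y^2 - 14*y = 6*d^2 + d*(6 - 19*y) + 14*y^2 - 7*y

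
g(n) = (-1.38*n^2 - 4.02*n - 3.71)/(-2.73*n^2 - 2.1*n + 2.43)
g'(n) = (-2.76*n - 4.02)/(-2.73*n^2 - 2.1*n + 2.43) + (5.46*n + 2.1)*(-1.38*n^2 - 4.02*n - 3.71)/(-2.73*n^2 - 2.1*n + 2.43)^2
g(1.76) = 1.55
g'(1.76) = -0.95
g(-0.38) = -0.84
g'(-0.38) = -1.06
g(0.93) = 4.59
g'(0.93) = -13.98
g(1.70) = 1.61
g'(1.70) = -1.06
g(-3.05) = 0.26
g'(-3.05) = -0.04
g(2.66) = 1.08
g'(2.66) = -0.29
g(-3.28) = 0.27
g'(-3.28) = -0.04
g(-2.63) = 0.25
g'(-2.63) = -0.02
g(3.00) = 0.99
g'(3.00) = -0.21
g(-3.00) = 0.26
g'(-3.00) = -0.04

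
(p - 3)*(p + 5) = p^2 + 2*p - 15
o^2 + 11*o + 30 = (o + 5)*(o + 6)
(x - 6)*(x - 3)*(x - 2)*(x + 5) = x^4 - 6*x^3 - 19*x^2 + 144*x - 180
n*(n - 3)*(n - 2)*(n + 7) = n^4 + 2*n^3 - 29*n^2 + 42*n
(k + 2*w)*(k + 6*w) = k^2 + 8*k*w + 12*w^2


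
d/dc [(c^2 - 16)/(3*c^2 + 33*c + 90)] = (11*c^2 + 92*c + 176)/(3*(c^4 + 22*c^3 + 181*c^2 + 660*c + 900))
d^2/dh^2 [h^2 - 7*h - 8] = 2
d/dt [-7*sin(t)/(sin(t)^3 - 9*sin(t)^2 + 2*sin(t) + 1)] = 7*(2*sin(t)^3 - 9*sin(t)^2 - 1)*cos(t)/(sin(t)^3 - 9*sin(t)^2 + 2*sin(t) + 1)^2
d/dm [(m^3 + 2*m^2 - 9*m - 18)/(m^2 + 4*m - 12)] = (m^4 + 8*m^3 - 19*m^2 - 12*m + 180)/(m^4 + 8*m^3 - 8*m^2 - 96*m + 144)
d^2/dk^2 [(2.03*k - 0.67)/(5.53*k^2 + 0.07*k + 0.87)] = ((7.126 - 67.3554*k)*(5.53*k^2 + 0.07*k + 0.87) + (2.03*k - 0.67)*(11.06*k + 0.07)*(22.12*k + 0.14))/(5.53*k^2 + 0.07*k + 0.87)^3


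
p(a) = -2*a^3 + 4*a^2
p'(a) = -6*a^2 + 8*a = 2*a*(4 - 3*a)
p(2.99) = -17.70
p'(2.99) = -29.72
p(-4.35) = 240.32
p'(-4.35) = -148.34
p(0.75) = 1.41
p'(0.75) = 2.62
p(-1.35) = 12.21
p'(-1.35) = -21.74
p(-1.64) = 19.58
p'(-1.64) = -29.26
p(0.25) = 0.22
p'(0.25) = 1.62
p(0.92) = 1.83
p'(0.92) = 2.28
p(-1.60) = 18.43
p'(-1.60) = -28.16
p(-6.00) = 576.00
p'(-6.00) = -264.00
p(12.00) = -2880.00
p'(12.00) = -768.00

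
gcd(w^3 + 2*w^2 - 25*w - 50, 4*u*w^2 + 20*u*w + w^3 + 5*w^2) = w + 5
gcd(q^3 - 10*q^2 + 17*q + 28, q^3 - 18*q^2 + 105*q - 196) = q^2 - 11*q + 28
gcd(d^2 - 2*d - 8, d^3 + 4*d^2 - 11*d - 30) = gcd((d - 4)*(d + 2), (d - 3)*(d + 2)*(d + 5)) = d + 2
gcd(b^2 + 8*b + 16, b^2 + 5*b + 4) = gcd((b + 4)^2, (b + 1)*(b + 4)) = b + 4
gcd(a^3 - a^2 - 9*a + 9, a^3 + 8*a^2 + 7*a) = 1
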